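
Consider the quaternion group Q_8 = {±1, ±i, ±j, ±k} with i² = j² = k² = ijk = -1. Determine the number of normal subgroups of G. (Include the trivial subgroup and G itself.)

G has 6 subgroups. Checking conjugation-invariance by order — order 1: 1/1 normal; order 2: 1/1 normal; order 4: 3/3 normal; order 8: 1/1 normal.
Total normal subgroups: 6.

6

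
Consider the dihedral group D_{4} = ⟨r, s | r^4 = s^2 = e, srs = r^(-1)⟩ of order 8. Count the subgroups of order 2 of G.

5

|G| = 8 and 2 | 8, so subgroups of order 2 are possible by Lagrange.
The subgroups of order 2 are: {e, r^2}; {e, r^2s}; {e, r^3s}; {e, rs}; … (5 in all).
So G has 5 subgroups of order 2.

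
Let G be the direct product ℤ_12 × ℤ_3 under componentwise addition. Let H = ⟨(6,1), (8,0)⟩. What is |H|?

18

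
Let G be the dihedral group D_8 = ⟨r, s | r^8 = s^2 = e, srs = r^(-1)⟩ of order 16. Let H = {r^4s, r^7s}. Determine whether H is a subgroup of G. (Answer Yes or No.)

No

The identity e ∉ H, so H is not a subgroup.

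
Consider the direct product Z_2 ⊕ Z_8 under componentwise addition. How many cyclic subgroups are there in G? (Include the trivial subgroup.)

8

A cyclic subgroup of order d is generated by each of its φ(d) elements of order d, so the cyclic subgroups of order d number (#elements of order d)/φ(d).
Cyclic subgroups by order — order 1: 1; order 2: 3; order 4: 2; order 8: 2.
Total: 8.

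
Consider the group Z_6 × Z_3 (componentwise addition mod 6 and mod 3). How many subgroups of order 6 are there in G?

4

|G| = 18 and 6 | 18, so subgroups of order 6 are possible by Lagrange.
The subgroups of order 6 are: {(0,0), (0,1), (0,2), (3,0), (3,1), (3,2)}; {(0,0), (1,0), (2,0), (3,0), (4,0), (5,0)}; {(0,0), (1,1), (2,2), (3,0), (4,1), (5,2)}; {(0,0), (1,2), (2,1), (3,0), (4,2), (5,1)}.
So G has 4 subgroups of order 6.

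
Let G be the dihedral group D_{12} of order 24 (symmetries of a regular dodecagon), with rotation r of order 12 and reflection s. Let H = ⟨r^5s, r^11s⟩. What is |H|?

|⟨r^5s⟩| = 2 and |⟨r^11s⟩| = 2, so |H| is a multiple of lcm(2, 2) = 2 and divides |G| = 24.
Closing under the operation: H = {e, r^6, r^5s, r^11s}, so |H| = 4.

4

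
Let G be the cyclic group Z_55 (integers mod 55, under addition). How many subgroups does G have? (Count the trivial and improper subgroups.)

A cyclic group of order 55 has exactly one subgroup for each divisor of 55.
Divisors of 55: 1, 5, 11, 55.
So Z_55 has 4 subgroups.

4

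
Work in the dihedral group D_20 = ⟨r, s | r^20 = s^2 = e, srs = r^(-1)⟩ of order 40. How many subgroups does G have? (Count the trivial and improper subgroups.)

48

|G| = 40, so by Lagrange every subgroup order divides 40. Divisors: 1, 2, 4, 5, 8, 10, 20, 40.
Subgroups by order — order 1: 1; order 2: 21; order 4: 11; order 5: 1; order 8: 5; order 10: 5; order 20: 3; order 40: 1.
Total: 1 + 21 + 11 + 1 + 5 + 5 + 3 + 1 = 48.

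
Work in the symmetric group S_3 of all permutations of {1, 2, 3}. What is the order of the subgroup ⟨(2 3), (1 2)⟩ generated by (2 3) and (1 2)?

6

|⟨(2 3)⟩| = 2 and |⟨(1 2)⟩| = 2, so |H| is a multiple of lcm(2, 2) = 2 and divides |G| = 6.
Closing {(2 3), (1 2)} under the group operation gives all of G, so |H| = 6.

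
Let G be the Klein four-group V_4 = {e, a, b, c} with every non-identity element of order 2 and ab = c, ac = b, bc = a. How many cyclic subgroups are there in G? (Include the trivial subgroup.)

Group the elements of G by the cyclic subgroup they generate; each cyclic subgroup of order d accounts for φ(d) elements.
Cyclic subgroups by order — order 1: 1; order 2: 3.
Total: 4.

4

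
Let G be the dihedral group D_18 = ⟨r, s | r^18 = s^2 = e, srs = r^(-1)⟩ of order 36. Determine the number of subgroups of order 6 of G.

7

|G| = 36 and 6 | 36, so subgroups of order 6 are possible by Lagrange.
The subgroups of order 6 are: {e, r^6, r^12, r^4s, r^10s, r^16s}; {e, r^6, r^12, r^5s, r^11s, r^17s}; {e, r^6, r^12, s, r^6s, r^12s}; {e, r^6, r^12, rs, r^7s, r^13s}; … (7 in all).
So G has 7 subgroups of order 6.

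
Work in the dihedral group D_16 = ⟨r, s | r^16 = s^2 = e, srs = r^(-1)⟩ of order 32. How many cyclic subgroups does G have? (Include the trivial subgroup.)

A cyclic subgroup of order d is generated by each of its φ(d) elements of order d, so the cyclic subgroups of order d number (#elements of order d)/φ(d).
Cyclic subgroups by order — order 1: 1; order 2: 17; order 4: 1; order 8: 1; order 16: 1.
Total: 21.

21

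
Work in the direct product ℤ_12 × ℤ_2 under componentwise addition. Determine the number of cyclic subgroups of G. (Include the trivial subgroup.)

Group the elements of G by the cyclic subgroup they generate; each cyclic subgroup of order d accounts for φ(d) elements.
Cyclic subgroups by order — order 1: 1; order 2: 3; order 3: 1; order 4: 2; order 6: 3; order 12: 2.
Total: 12.

12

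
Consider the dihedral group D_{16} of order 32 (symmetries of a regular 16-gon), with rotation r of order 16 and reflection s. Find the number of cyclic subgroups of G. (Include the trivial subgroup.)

Each element a generates a cyclic subgroup ⟨a⟩; distinct elements may generate the same one (a cyclic group of order d has φ(d) generators).
Cyclic subgroups by order — order 1: 1; order 2: 17; order 4: 1; order 8: 1; order 16: 1.
Total: 21.

21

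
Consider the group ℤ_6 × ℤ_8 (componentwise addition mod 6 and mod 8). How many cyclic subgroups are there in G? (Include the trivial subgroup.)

Group the elements of G by the cyclic subgroup they generate; each cyclic subgroup of order d accounts for φ(d) elements.
Cyclic subgroups by order — order 1: 1; order 2: 3; order 3: 1; order 4: 2; order 6: 3; order 8: 2; order 12: 2; order 24: 2.
Total: 16.

16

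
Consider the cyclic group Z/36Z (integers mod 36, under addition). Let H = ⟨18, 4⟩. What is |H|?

|⟨18⟩| = 2 and |⟨4⟩| = 9, so |H| is a multiple of lcm(2, 9) = 18 and divides |G| = 36.
Closing under the operation: H = {0, 2, 4, 6, 8, 10, 12, 14, 16, 18, 20, 22, 24, 26, 28, 30, 32, 34}, so |H| = 18.

18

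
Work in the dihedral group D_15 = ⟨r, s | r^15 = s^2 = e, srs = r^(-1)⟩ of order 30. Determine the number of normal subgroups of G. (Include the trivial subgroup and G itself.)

5

G has 28 subgroups. Checking conjugation-invariance by order — order 1: 1/1 normal; order 2: 0/15 normal; order 3: 1/1 normal; order 5: 1/1 normal; order 6: 0/5 normal; order 10: 0/3 normal; order 15: 1/1 normal; order 30: 1/1 normal.
Total normal subgroups: 5.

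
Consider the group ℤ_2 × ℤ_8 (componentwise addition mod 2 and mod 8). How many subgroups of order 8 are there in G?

3

|G| = 16 and 8 | 16, so subgroups of order 8 are possible by Lagrange.
The subgroups of order 8 are: {(0,0), (0,1), (0,2), (0,3), (0,4), (0,5), (0,6), (0,7)}; {(0,0), (0,2), (0,4), (0,6), (1,0), (1,2), (1,4), (1,6)}; {(0,0), (0,2), (0,4), (0,6), (1,1), (1,3), (1,5), (1,7)}.
So G has 3 subgroups of order 8.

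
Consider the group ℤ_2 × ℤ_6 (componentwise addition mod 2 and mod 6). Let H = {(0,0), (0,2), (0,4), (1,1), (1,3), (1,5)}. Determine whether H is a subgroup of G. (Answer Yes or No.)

Yes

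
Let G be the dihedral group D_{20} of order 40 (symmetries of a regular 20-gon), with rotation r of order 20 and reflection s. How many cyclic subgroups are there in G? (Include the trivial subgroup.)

A cyclic subgroup of order d is generated by each of its φ(d) elements of order d, so the cyclic subgroups of order d number (#elements of order d)/φ(d).
Cyclic subgroups by order — order 1: 1; order 2: 21; order 4: 1; order 5: 1; order 10: 1; order 20: 1.
Total: 26.

26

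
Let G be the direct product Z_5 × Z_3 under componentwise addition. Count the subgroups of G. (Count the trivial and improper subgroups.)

|G| = 15, so by Lagrange every subgroup order divides 15. Divisors: 1, 3, 5, 15.
Subgroups by order — order 1: 1; order 3: 1; order 5: 1; order 15: 1.
Total: 1 + 1 + 1 + 1 = 4.

4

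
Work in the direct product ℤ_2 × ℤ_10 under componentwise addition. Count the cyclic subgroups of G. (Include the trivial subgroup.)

8

Group the elements of G by the cyclic subgroup they generate; each cyclic subgroup of order d accounts for φ(d) elements.
Cyclic subgroups by order — order 1: 1; order 2: 3; order 5: 1; order 10: 3.
Total: 8.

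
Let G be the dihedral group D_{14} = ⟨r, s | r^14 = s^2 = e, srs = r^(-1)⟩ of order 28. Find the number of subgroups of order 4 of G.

7

|G| = 28 and 4 | 28, so subgroups of order 4 are possible by Lagrange.
The subgroups of order 4 are: {e, r^7, r^3s, r^10s}; {e, r^7, r^4s, r^11s}; {e, r^7, r^5s, r^12s}; {e, r^7, r^6s, r^13s}; … (7 in all).
So G has 7 subgroups of order 4.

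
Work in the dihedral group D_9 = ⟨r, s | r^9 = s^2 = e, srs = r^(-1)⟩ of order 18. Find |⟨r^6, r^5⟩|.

|⟨r^6⟩| = 3 and |⟨r^5⟩| = 9, so |H| is a multiple of lcm(3, 9) = 9 and divides |G| = 18.
Closing under the operation: H = {e, r, r^2, r^3, r^4, r^5, r^6, r^7, r^8}, so |H| = 9.

9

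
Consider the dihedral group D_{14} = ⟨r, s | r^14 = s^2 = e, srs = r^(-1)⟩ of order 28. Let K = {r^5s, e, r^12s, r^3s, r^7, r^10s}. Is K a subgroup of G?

|K| = 6 does not divide |G| = 28, so by Lagrange K is not a subgroup.

No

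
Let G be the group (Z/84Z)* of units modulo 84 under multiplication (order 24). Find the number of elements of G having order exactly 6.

Enumerating element orders in G gives 14 elements of order 6.

14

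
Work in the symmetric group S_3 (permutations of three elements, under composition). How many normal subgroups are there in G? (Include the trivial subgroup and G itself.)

G has 6 subgroups. Checking conjugation-invariance by order — order 1: 1/1 normal; order 2: 0/3 normal; order 3: 1/1 normal; order 6: 1/1 normal.
Total normal subgroups: 3.

3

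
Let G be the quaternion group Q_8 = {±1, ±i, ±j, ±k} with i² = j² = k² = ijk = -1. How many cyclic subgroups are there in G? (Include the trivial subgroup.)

A cyclic subgroup of order d is generated by each of its φ(d) elements of order d, so the cyclic subgroups of order d number (#elements of order d)/φ(d).
Cyclic subgroups by order — order 1: 1; order 2: 1; order 4: 3.
Total: 5.

5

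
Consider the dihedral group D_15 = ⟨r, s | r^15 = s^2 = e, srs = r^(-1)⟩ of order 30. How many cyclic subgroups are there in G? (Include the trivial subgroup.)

19

Group the elements of G by the cyclic subgroup they generate; each cyclic subgroup of order d accounts for φ(d) elements.
Cyclic subgroups by order — order 1: 1; order 2: 15; order 3: 1; order 5: 1; order 15: 1.
Total: 19.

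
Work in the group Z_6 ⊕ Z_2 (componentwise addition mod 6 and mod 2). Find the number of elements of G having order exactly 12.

An element (a,b) has order lcm(ord(a), ord(b)); count pairs with lcm equal to 12.
Enumerating gives 0 such elements.

0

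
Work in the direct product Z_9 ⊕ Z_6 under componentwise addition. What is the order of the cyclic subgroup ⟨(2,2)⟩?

9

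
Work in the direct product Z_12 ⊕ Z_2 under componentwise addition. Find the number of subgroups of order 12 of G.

|G| = 24 and 12 | 24, so subgroups of order 12 are possible by Lagrange.
The subgroups of order 12 are: {(0,0), (0,1), (2,0), (2,1), (4,0), (4,1), (6,0), (6,1), (8,0), (8,1), (10,0), (10,1)}; {(0,0), (1,0), (2,0), (3,0), (4,0), (5,0), (6,0), (7,0), (8,0), (9,0), (10,0), (11,0)}; {(0,0), (1,1), (2,0), (3,1), (4,0), (5,1), (6,0), (7,1), (8,0), (9,1), (10,0), (11,1)}.
So G has 3 subgroups of order 12.

3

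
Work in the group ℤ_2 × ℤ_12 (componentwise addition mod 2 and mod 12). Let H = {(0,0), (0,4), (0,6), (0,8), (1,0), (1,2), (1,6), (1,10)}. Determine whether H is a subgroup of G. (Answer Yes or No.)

No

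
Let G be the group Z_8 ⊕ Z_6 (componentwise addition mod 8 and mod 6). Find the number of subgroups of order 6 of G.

3

|G| = 48 and 6 | 48, so subgroups of order 6 are possible by Lagrange.
The subgroups of order 6 are: {(0,0), (0,1), (0,2), (0,3), (0,4), (0,5)}; {(0,0), (0,2), (0,4), (4,0), (4,2), (4,4)}; {(0,0), (0,2), (0,4), (4,1), (4,3), (4,5)}.
So G has 3 subgroups of order 6.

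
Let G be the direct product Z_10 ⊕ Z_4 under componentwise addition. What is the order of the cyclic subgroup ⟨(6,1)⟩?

20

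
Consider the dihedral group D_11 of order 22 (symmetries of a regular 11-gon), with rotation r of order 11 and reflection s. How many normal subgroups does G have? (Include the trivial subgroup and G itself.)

3

G has 14 subgroups. Checking conjugation-invariance by order — order 1: 1/1 normal; order 2: 0/11 normal; order 11: 1/1 normal; order 22: 1/1 normal.
Total normal subgroups: 3.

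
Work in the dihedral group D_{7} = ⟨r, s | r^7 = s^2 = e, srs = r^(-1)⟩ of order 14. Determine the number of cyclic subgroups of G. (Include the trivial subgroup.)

Each element a generates a cyclic subgroup ⟨a⟩; distinct elements may generate the same one (a cyclic group of order d has φ(d) generators).
Cyclic subgroups by order — order 1: 1; order 2: 7; order 7: 1.
Total: 9.

9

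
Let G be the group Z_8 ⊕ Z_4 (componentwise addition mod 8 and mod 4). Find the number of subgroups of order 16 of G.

3

|G| = 32 and 16 | 32, so subgroups of order 16 are possible by Lagrange.
The subgroups of order 16 are: {(0,0), (0,1), (0,2), (0,3), (2,0), (2,1), (2,2), (2,3), (4,0), (4,1), (4,2), (4,3), (6,0), (6,1), (6,2), (6,3)}; {(0,0), (0,2), (1,0), (1,2), (2,0), (2,2), (3,0), (3,2), (4,0), (4,2), (5,0), (5,2), (6,0), (6,2), (7,0), (7,2)}; {(0,0), (0,2), (1,1), (1,3), (2,0), (2,2), (3,1), (3,3), (4,0), (4,2), (5,1), (5,3), (6,0), (6,2), (7,1), (7,3)}.
So G has 3 subgroups of order 16.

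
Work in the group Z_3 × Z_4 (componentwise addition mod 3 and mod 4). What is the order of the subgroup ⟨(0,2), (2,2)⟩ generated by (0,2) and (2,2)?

|⟨(0,2)⟩| = 2 and |⟨(2,2)⟩| = 6, so |H| is a multiple of lcm(2, 6) = 6 and divides |G| = 12.
Closing under the operation: H = {(0,0), (0,2), (1,0), (1,2), (2,0), (2,2)}, so |H| = 6.

6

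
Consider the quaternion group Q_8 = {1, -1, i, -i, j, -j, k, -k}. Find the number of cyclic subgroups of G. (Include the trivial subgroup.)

Each element a generates a cyclic subgroup ⟨a⟩; distinct elements may generate the same one (a cyclic group of order d has φ(d) generators).
Cyclic subgroups by order — order 1: 1; order 2: 1; order 4: 3.
Total: 5.

5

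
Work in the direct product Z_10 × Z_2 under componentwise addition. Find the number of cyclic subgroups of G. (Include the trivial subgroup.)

8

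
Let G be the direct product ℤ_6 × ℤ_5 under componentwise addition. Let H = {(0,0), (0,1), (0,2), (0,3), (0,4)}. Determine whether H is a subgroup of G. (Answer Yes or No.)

|H| = 5 divides |G| = 30, consistent with Lagrange.
H contains the identity, every element's inverse is in H, and H is closed under +: it is a subgroup.
In fact H = ⟨(0,1)⟩.

Yes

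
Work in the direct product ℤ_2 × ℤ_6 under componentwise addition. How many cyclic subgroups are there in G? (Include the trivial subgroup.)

Group the elements of G by the cyclic subgroup they generate; each cyclic subgroup of order d accounts for φ(d) elements.
Cyclic subgroups by order — order 1: 1; order 2: 3; order 3: 1; order 6: 3.
Total: 8.

8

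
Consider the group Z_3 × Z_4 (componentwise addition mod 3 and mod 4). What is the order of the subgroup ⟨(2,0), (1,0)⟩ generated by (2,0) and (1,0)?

3

|⟨(2,0)⟩| = 3 and |⟨(1,0)⟩| = 3, so |H| is a multiple of lcm(3, 3) = 3 and divides |G| = 12.
Closing under the operation: H = {(0,0), (1,0), (2,0)}, so |H| = 3.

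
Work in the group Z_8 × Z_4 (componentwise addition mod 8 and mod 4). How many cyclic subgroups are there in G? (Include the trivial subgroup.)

A cyclic subgroup of order d is generated by each of its φ(d) elements of order d, so the cyclic subgroups of order d number (#elements of order d)/φ(d).
Cyclic subgroups by order — order 1: 1; order 2: 3; order 4: 6; order 8: 4.
Total: 14.

14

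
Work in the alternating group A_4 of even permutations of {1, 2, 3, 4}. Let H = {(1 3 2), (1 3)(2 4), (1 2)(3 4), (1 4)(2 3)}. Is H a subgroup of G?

The identity e ∉ H, so H is not a subgroup.

No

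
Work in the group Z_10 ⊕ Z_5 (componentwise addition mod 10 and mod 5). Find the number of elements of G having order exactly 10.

24

An element (a,b) has order lcm(ord(a), ord(b)); count pairs with lcm equal to 10.
Enumerating gives 24 such elements.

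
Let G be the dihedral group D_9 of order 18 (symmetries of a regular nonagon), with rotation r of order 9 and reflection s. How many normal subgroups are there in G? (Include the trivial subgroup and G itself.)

4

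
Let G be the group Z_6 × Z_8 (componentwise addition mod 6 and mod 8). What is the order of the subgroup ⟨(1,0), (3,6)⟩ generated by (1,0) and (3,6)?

|⟨(1,0)⟩| = 6 and |⟨(3,6)⟩| = 4, so |H| is a multiple of lcm(6, 4) = 12 and divides |G| = 48.
Closing under the operation: H = {(0,0), (0,2), (0,4), (0,6), (1,0), (1,2), (1,4), (1,6), (2,0), (2,2), (2,4), (2,6), (3,0), (3,2), (3,4), (3,6), (4,0), (4,2), (4,4), (4,6), (5,0), (5,2), (5,4), (5,6)}, so |H| = 24.

24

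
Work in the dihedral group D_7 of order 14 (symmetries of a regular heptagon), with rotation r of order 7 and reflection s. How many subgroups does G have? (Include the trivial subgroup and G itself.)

10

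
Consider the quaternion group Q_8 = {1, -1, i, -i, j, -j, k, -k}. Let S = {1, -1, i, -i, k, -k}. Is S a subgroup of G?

No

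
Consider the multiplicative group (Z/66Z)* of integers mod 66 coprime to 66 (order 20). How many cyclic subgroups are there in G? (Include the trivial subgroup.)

8

Each element a generates a cyclic subgroup ⟨a⟩; distinct elements may generate the same one (a cyclic group of order d has φ(d) generators).
Cyclic subgroups by order — order 1: 1; order 2: 3; order 5: 1; order 10: 3.
Total: 8.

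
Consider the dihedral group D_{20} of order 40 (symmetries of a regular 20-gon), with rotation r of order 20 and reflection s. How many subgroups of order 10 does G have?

5

|G| = 40 and 10 | 40, so subgroups of order 10 are possible by Lagrange.
The subgroups of order 10 are: {e, r^2, r^4, r^6, r^8, r^10, r^12, r^14, r^16, r^18}; {e, r^4, r^8, r^12, r^16, r^2s, r^6s, r^10s, r^14s, r^18s}; {e, r^4, r^8, r^12, r^16, r^3s, r^7s, r^11s, r^15s, r^19s}; {e, r^4, r^8, r^12, r^16, s, r^4s, r^8s, r^12s, r^16s}; … (5 in all).
So G has 5 subgroups of order 10.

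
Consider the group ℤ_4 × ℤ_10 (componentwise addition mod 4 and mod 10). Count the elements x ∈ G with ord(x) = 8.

0

An element (a,b) has order lcm(ord(a), ord(b)); count pairs with lcm equal to 8.
Enumerating gives 0 such elements.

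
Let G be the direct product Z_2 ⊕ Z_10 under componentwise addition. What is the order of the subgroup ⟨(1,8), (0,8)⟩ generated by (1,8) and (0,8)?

10

|⟨(1,8)⟩| = 10 and |⟨(0,8)⟩| = 5, so |H| is a multiple of lcm(10, 5) = 10 and divides |G| = 20.
Closing under the operation: H = {(0,0), (0,2), (0,4), (0,6), (0,8), (1,0), (1,2), (1,4), (1,6), (1,8)}, so |H| = 10.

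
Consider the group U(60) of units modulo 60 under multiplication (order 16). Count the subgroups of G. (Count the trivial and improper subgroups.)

|G| = 16, so by Lagrange every subgroup order divides 16. Divisors: 1, 2, 4, 8, 16.
Subgroups by order — order 1: 1; order 2: 7; order 4: 11; order 8: 7; order 16: 1.
Total: 1 + 7 + 11 + 7 + 1 = 27.

27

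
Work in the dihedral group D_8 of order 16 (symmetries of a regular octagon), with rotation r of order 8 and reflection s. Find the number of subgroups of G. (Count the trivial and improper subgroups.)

19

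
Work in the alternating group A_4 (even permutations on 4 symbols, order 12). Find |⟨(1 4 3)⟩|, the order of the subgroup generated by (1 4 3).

3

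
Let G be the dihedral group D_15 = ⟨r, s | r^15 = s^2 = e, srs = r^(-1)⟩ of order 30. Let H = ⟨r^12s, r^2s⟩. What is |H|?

|⟨r^12s⟩| = 2 and |⟨r^2s⟩| = 2, so |H| is a multiple of lcm(2, 2) = 2 and divides |G| = 30.
Closing under the operation: H = {e, r^5, r^10, r^2s, r^7s, r^12s}, so |H| = 6.

6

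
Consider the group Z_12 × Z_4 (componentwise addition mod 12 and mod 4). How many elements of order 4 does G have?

12

An element (a,b) has order lcm(ord(a), ord(b)); count pairs with lcm equal to 4.
Enumerating gives 12 such elements.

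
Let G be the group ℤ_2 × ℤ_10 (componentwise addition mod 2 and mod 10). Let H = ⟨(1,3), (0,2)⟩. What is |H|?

10

|⟨(1,3)⟩| = 10 and |⟨(0,2)⟩| = 5, so |H| is a multiple of lcm(10, 5) = 10 and divides |G| = 20.
Closing under the operation: H = {(0,0), (0,2), (0,4), (0,6), (0,8), (1,1), (1,3), (1,5), (1,7), (1,9)}, so |H| = 10.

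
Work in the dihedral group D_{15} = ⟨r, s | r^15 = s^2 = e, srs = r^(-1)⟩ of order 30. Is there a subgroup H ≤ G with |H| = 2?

2 | 30. A subgroup of order 2 is {e, r^10s}.

Yes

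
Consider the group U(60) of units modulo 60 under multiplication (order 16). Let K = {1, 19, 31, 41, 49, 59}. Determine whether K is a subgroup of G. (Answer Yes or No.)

No

|K| = 6 does not divide |G| = 16, so by Lagrange K is not a subgroup.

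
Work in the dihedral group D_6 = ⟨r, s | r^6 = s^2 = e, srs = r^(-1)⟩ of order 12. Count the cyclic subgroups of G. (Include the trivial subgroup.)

10

Group the elements of G by the cyclic subgroup they generate; each cyclic subgroup of order d accounts for φ(d) elements.
Cyclic subgroups by order — order 1: 1; order 2: 7; order 3: 1; order 6: 1.
Total: 10.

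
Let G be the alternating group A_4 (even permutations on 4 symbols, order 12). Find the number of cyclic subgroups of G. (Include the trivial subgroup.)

Group the elements of G by the cyclic subgroup they generate; each cyclic subgroup of order d accounts for φ(d) elements.
Cyclic subgroups by order — order 1: 1; order 2: 3; order 3: 4.
Total: 8.

8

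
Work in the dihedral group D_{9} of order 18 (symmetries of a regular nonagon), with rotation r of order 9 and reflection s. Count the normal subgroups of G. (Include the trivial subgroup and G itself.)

G has 16 subgroups. Checking conjugation-invariance by order — order 1: 1/1 normal; order 2: 0/9 normal; order 3: 1/1 normal; order 6: 0/3 normal; order 9: 1/1 normal; order 18: 1/1 normal.
Total normal subgroups: 4.

4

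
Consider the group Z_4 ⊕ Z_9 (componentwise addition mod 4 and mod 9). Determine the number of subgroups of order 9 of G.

|G| = 36 and 9 | 36, so subgroups of order 9 are possible by Lagrange.
The subgroups of order 9 are: {(0,0), (0,1), (0,2), (0,3), (0,4), (0,5), (0,6), (0,7), (0,8)}.
So G has 1 subgroup of order 9.

1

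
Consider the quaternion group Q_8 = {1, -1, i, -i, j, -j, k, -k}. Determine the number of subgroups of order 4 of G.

3

|G| = 8 and 4 | 8, so subgroups of order 4 are possible by Lagrange.
The subgroups of order 4 are: {1, -1, i, -i}; {1, -1, j, -j}; {1, -1, k, -k}.
So G has 3 subgroups of order 4.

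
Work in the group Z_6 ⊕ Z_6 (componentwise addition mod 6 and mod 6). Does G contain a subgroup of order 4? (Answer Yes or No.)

Yes

4 | 36. A subgroup of order 4 is {(0,0), (0,3), (3,0), (3,3)}.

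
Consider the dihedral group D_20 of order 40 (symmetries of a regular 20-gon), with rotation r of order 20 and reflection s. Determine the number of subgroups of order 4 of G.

|G| = 40 and 4 | 40, so subgroups of order 4 are possible by Lagrange.
The subgroups of order 4 are: {e, r^10, s, r^10s}; {e, r^10, rs, r^11s}; {e, r^10, r^2s, r^12s}; {e, r^10, r^3s, r^13s}; … (11 in all).
So G has 11 subgroups of order 4.

11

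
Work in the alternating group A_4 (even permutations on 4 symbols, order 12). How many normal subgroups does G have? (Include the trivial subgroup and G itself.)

3

G has 10 subgroups. Checking conjugation-invariance by order — order 1: 1/1 normal; order 2: 0/3 normal; order 3: 0/4 normal; order 4: 1/1 normal; order 12: 1/1 normal.
Total normal subgroups: 3.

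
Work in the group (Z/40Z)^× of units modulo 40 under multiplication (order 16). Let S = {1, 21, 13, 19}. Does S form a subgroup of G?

No

13 ∈ S but its inverse 37 ∉ S, so S is not a subgroup.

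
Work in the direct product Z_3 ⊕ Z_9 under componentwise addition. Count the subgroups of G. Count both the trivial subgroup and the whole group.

10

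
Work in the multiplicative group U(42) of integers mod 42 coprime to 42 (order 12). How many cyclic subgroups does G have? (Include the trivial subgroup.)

8

A cyclic subgroup of order d is generated by each of its φ(d) elements of order d, so the cyclic subgroups of order d number (#elements of order d)/φ(d).
Cyclic subgroups by order — order 1: 1; order 2: 3; order 3: 1; order 6: 3.
Total: 8.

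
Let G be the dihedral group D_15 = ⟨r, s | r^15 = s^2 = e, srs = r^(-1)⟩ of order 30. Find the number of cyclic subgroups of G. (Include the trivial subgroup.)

19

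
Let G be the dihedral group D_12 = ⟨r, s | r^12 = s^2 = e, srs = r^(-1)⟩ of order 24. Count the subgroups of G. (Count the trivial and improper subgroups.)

|G| = 24, so by Lagrange every subgroup order divides 24. Divisors: 1, 2, 3, 4, 6, 8, 12, 24.
Subgroups by order — order 1: 1; order 2: 13; order 3: 1; order 4: 7; order 6: 5; order 8: 3; order 12: 3; order 24: 1.
Total: 1 + 13 + 1 + 7 + 5 + 3 + 3 + 1 = 34.

34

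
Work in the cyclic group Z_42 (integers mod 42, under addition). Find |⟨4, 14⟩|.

21

|⟨4⟩| = 21 and |⟨14⟩| = 3, so |H| is a multiple of lcm(21, 3) = 21 and divides |G| = 42.
Closing under the operation: H = {0, 2, 4, 6, 8, 10, 12, 14, 16, 18, 20, 22, 24, 26, 28, 30, 32, 34, 36, 38, 40}, so |H| = 21.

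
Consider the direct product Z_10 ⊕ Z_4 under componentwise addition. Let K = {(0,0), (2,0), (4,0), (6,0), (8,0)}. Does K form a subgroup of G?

Yes

|K| = 5 divides |G| = 40, consistent with Lagrange.
K contains the identity, every element's inverse is in K, and K is closed under +: it is a subgroup.
In fact K = ⟨(4,0)⟩.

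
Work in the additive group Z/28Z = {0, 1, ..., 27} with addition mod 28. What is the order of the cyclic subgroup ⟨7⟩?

4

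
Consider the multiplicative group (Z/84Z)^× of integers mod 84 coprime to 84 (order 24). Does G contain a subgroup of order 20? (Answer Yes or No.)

No

20 does not divide |G| = 24, so by Lagrange no subgroup of order 20 exists.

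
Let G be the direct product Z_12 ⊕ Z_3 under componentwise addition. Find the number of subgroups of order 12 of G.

4

|G| = 36 and 12 | 36, so subgroups of order 12 are possible by Lagrange.
The subgroups of order 12 are: {(0,0), (0,1), (0,2), (3,0), (3,1), (3,2), (6,0), (6,1), (6,2), (9,0), (9,1), (9,2)}; {(0,0), (1,0), (2,0), (3,0), (4,0), (5,0), (6,0), (7,0), (8,0), (9,0), (10,0), (11,0)}; {(0,0), (1,1), (2,2), (3,0), (4,1), (5,2), (6,0), (7,1), (8,2), (9,0), (10,1), (11,2)}; {(0,0), (1,2), (2,1), (3,0), (4,2), (5,1), (6,0), (7,2), (8,1), (9,0), (10,2), (11,1)}.
So G has 4 subgroups of order 12.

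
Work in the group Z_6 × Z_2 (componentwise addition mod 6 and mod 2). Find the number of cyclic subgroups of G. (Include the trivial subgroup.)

Group the elements of G by the cyclic subgroup they generate; each cyclic subgroup of order d accounts for φ(d) elements.
Cyclic subgroups by order — order 1: 1; order 2: 3; order 3: 1; order 6: 3.
Total: 8.

8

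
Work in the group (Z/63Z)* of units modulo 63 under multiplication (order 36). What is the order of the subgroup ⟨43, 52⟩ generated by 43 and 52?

18

|⟨43⟩| = 3 and |⟨52⟩| = 6, so |H| is a multiple of lcm(3, 6) = 6 and divides |G| = 36.
Closing under the operation: H = {1, 4, 10, 13, 16, 19, 22, 25, 31, 34, 37, 40, 43, 46, 52, 55, 58, 61}, so |H| = 18.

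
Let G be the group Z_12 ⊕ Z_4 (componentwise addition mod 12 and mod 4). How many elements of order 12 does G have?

An element (a,b) has order lcm(ord(a), ord(b)); count pairs with lcm equal to 12.
Enumerating gives 24 such elements.

24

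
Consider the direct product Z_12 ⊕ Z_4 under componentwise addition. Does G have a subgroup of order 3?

Yes

3 | 48. A subgroup of order 3 is {(0,0), (4,0), (8,0)}.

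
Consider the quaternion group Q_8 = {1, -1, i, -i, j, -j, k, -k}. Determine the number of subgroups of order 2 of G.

1

|G| = 8 and 2 | 8, so subgroups of order 2 are possible by Lagrange.
The subgroups of order 2 are: {1, -1}.
So G has 1 subgroup of order 2.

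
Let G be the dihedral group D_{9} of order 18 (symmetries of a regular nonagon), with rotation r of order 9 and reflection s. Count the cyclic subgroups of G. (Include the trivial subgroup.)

12

Each element a generates a cyclic subgroup ⟨a⟩; distinct elements may generate the same one (a cyclic group of order d has φ(d) generators).
Cyclic subgroups by order — order 1: 1; order 2: 9; order 3: 1; order 9: 1.
Total: 12.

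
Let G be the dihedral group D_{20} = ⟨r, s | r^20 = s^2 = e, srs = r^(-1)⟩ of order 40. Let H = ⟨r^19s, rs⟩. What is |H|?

20

|⟨r^19s⟩| = 2 and |⟨rs⟩| = 2, so |H| is a multiple of lcm(2, 2) = 2 and divides |G| = 40.
Closing under the operation: H = {e, r^2, r^4, r^6, r^8, r^10, r^12, r^14, r^16, r^18, rs, r^3s, r^5s, r^7s, r^9s, r^11s, r^13s, r^15s, r^17s, r^19s}, so |H| = 20.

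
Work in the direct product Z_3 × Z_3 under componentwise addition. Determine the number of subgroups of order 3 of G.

4

|G| = 9 and 3 | 9, so subgroups of order 3 are possible by Lagrange.
The subgroups of order 3 are: {(0,0), (0,1), (0,2)}; {(0,0), (1,0), (2,0)}; {(0,0), (1,1), (2,2)}; {(0,0), (1,2), (2,1)}.
So G has 4 subgroups of order 3.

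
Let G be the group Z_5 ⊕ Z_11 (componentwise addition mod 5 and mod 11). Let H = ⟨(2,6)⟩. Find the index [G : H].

|⟨(2,6)⟩| = 55 and |G| = 55.
By Lagrange, [G : H] = |G|/|H| = 55/55 = 1.

1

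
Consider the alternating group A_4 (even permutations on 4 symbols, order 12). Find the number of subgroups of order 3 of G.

|G| = 12 and 3 | 12, so subgroups of order 3 are possible by Lagrange.
The subgroups of order 3 are: {e, (1 2 3), (1 3 2)}; {e, (1 2 4), (1 4 2)}; {e, (1 3 4), (1 4 3)}; {e, (2 3 4), (2 4 3)}.
So G has 4 subgroups of order 3.

4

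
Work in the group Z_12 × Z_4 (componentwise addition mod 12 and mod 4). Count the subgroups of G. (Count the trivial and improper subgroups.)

|G| = 48, so by Lagrange every subgroup order divides 48. Divisors: 1, 2, 3, 4, 6, 8, 12, 16, 24, 48.
Subgroups by order — order 1: 1; order 2: 3; order 3: 1; order 4: 7; order 6: 3; order 8: 3; order 12: 7; order 16: 1; order 24: 3; order 48: 1.
Total: 1 + 3 + 1 + 7 + 3 + 3 + 7 + 1 + 3 + 1 = 30.

30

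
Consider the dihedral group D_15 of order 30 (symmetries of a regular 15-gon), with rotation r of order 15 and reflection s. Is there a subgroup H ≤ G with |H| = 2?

2 | 30. A subgroup of order 2 is {e, r^10s}.

Yes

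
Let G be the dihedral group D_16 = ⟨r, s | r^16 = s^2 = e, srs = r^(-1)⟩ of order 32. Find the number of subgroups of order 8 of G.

5

|G| = 32 and 8 | 32, so subgroups of order 8 are possible by Lagrange.
The subgroups of order 8 are: {e, r^2, r^4, r^6, r^8, r^10, r^12, r^14}; {e, r^4, r^8, r^12, r^2s, r^6s, r^10s, r^14s}; {e, r^4, r^8, r^12, r^3s, r^7s, r^11s, r^15s}; {e, r^4, r^8, r^12, s, r^4s, r^8s, r^12s}; … (5 in all).
So G has 5 subgroups of order 8.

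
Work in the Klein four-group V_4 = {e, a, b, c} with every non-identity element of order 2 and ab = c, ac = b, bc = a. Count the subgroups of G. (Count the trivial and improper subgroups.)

|G| = 4, so by Lagrange every subgroup order divides 4. Divisors: 1, 2, 4.
Subgroups by order — order 1: 1; order 2: 3; order 4: 1.
Total: 1 + 3 + 1 = 5.

5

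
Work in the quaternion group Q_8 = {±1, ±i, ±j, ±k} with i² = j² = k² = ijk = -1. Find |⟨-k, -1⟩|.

|⟨-k⟩| = 4 and |⟨-1⟩| = 2, so |H| is a multiple of lcm(4, 2) = 4 and divides |G| = 8.
Closing under the operation: H = {1, -1, k, -k}, so |H| = 4.

4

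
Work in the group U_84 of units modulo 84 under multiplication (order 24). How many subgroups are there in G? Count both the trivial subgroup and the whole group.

32

|G| = 24, so by Lagrange every subgroup order divides 24. Divisors: 1, 2, 3, 4, 6, 8, 12, 24.
Subgroups by order — order 1: 1; order 2: 7; order 3: 1; order 4: 7; order 6: 7; order 8: 1; order 12: 7; order 24: 1.
Total: 1 + 7 + 1 + 7 + 7 + 1 + 7 + 1 = 32.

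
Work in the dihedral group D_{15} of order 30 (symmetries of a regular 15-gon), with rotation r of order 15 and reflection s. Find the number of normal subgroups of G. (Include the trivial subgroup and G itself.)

5

G has 28 subgroups. Checking conjugation-invariance by order — order 1: 1/1 normal; order 2: 0/15 normal; order 3: 1/1 normal; order 5: 1/1 normal; order 6: 0/5 normal; order 10: 0/3 normal; order 15: 1/1 normal; order 30: 1/1 normal.
Total normal subgroups: 5.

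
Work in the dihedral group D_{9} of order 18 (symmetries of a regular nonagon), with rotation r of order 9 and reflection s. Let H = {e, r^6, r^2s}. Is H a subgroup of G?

r^6 ∈ H but its inverse r^3 ∉ H, so H is not a subgroup.

No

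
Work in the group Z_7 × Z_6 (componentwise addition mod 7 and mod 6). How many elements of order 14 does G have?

An element (a,b) has order lcm(ord(a), ord(b)); count pairs with lcm equal to 14.
Enumerating gives 6 such elements.

6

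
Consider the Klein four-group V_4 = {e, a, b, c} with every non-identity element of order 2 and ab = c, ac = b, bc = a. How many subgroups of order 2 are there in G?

|G| = 4 and 2 | 4, so subgroups of order 2 are possible by Lagrange.
The subgroups of order 2 are: {e, a}; {e, b}; {e, c}.
So G has 3 subgroups of order 2.

3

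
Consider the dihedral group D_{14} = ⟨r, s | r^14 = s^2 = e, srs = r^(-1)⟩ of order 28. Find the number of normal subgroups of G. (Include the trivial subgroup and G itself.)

7

G has 28 subgroups. Checking conjugation-invariance by order — order 1: 1/1 normal; order 2: 1/15 normal; order 4: 0/7 normal; order 7: 1/1 normal; order 14: 3/3 normal; order 28: 1/1 normal.
Total normal subgroups: 7.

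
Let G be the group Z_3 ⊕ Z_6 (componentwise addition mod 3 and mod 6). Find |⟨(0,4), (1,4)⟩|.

|⟨(0,4)⟩| = 3 and |⟨(1,4)⟩| = 3, so |H| is a multiple of lcm(3, 3) = 3 and divides |G| = 18.
Closing under the operation: H = {(0,0), (0,2), (0,4), (1,0), (1,2), (1,4), (2,0), (2,2), (2,4)}, so |H| = 9.

9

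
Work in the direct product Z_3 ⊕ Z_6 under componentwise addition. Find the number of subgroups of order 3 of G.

4

|G| = 18 and 3 | 18, so subgroups of order 3 are possible by Lagrange.
The subgroups of order 3 are: {(0,0), (0,2), (0,4)}; {(0,0), (1,0), (2,0)}; {(0,0), (1,2), (2,4)}; {(0,0), (1,4), (2,2)}.
So G has 4 subgroups of order 3.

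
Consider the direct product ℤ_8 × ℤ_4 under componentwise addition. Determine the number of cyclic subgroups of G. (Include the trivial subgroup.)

14

Group the elements of G by the cyclic subgroup they generate; each cyclic subgroup of order d accounts for φ(d) elements.
Cyclic subgroups by order — order 1: 1; order 2: 3; order 4: 6; order 8: 4.
Total: 14.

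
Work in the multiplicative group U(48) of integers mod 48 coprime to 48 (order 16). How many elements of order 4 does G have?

The elements of order 4 are: 5, 11, 13, 19, 29, 35, 37, 43.
That's 8.

8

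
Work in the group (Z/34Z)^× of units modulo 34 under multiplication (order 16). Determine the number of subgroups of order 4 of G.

1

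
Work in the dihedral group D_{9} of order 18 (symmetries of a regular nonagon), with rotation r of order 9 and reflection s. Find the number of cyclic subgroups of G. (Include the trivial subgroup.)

Group the elements of G by the cyclic subgroup they generate; each cyclic subgroup of order d accounts for φ(d) elements.
Cyclic subgroups by order — order 1: 1; order 2: 9; order 3: 1; order 9: 1.
Total: 12.

12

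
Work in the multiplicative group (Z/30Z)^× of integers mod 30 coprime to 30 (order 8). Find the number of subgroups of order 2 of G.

3

|G| = 8 and 2 | 8, so subgroups of order 2 are possible by Lagrange.
The subgroups of order 2 are: {1, 11}; {1, 19}; {1, 29}.
So G has 3 subgroups of order 2.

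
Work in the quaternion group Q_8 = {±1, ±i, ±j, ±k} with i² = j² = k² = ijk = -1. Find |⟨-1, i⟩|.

4

|⟨-1⟩| = 2 and |⟨i⟩| = 4, so |H| is a multiple of lcm(2, 4) = 4 and divides |G| = 8.
Closing under the operation: H = {1, -1, i, -i}, so |H| = 4.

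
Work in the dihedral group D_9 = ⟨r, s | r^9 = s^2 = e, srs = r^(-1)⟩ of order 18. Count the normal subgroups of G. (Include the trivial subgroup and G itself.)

G has 16 subgroups. Checking conjugation-invariance by order — order 1: 1/1 normal; order 2: 0/9 normal; order 3: 1/1 normal; order 6: 0/3 normal; order 9: 1/1 normal; order 18: 1/1 normal.
Total normal subgroups: 4.

4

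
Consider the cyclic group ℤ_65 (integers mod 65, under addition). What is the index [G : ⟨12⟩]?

1

|⟨12⟩| = 65 and |G| = 65.
By Lagrange, [G : H] = |G|/|H| = 65/65 = 1.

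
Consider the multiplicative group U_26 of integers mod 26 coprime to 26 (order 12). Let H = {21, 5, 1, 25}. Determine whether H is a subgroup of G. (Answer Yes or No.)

Yes

|H| = 4 divides |G| = 12, consistent with Lagrange.
H contains the identity, every element's inverse is in H, and H is closed under ·: it is a subgroup.
In fact H = ⟨21⟩.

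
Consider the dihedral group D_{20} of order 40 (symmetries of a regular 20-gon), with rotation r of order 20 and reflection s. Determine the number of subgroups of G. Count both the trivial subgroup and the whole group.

48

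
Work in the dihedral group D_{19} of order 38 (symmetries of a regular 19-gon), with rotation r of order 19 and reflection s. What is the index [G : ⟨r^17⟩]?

2

|⟨r^17⟩| = 19 and |G| = 38.
By Lagrange, [G : H] = |G|/|H| = 38/19 = 2.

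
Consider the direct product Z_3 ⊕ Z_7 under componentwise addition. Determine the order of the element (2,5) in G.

21

The order of (2,5) in Z_3 × Z_7 is lcm(ord(2) in Z_3, ord(5) in Z_7).
ord(2) = 3 and ord(5) = 7, so |⟨(2,5)⟩| = lcm(3, 7) = 21.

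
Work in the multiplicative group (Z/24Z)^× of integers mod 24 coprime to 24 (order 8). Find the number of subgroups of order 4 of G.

|G| = 8 and 4 | 8, so subgroups of order 4 are possible by Lagrange.
The subgroups of order 4 are: {1, 11, 13, 23}; {1, 11, 17, 19}; {1, 5, 7, 11}; {1, 5, 13, 17}; … (7 in all).
So G has 7 subgroups of order 4.

7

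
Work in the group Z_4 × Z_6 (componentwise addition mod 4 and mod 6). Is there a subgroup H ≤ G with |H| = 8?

8 | 24. A subgroup of order 8 is {(0,0), (0,3), (1,0), (1,3), (2,0), (2,3), (3,0), (3,3)}.

Yes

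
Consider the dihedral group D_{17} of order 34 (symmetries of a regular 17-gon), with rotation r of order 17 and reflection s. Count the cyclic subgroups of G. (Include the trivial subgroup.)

A cyclic subgroup of order d is generated by each of its φ(d) elements of order d, so the cyclic subgroups of order d number (#elements of order d)/φ(d).
Cyclic subgroups by order — order 1: 1; order 2: 17; order 17: 1.
Total: 19.

19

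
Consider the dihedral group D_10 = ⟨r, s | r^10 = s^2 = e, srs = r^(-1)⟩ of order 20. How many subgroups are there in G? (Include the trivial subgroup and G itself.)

22

|G| = 20, so by Lagrange every subgroup order divides 20. Divisors: 1, 2, 4, 5, 10, 20.
Subgroups by order — order 1: 1; order 2: 11; order 4: 5; order 5: 1; order 10: 3; order 20: 1.
Total: 1 + 11 + 5 + 1 + 3 + 1 = 22.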